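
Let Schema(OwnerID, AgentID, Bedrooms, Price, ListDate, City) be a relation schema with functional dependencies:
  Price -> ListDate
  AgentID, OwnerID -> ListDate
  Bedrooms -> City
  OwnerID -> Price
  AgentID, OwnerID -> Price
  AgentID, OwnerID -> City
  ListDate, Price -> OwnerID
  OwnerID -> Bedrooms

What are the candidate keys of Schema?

No FD produces {AgentID}, so it must be in every candidate key.
Closure of {AgentID, OwnerID} is {AgentID, Bedrooms, City, ListDate, OwnerID, Price}, the whole schema; {AgentID, OwnerID} is a candidate key.
Closure of {AgentID, Price} is {AgentID, Bedrooms, City, ListDate, OwnerID, Price}, the whole schema; {AgentID, Price} is a candidate key.
Any other superkey properly contains one of these, so there are no further candidate keys.

{AgentID, OwnerID}, {AgentID, Price}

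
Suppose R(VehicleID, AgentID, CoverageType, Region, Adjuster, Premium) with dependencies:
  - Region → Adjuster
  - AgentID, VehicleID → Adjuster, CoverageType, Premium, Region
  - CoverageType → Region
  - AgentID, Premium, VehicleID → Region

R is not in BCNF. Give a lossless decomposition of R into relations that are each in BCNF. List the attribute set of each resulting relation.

Candidate key of the original relation: {AgentID, VehicleID}.
In {Adjuster, AgentID, CoverageType, Premium, Region, VehicleID}, {Region} is not a superkey ({Region}⁺ restricted to this set is {Adjuster, Region}), so split on Region → Adjuster into {Adjuster, Region} and {AgentID, CoverageType, Premium, Region, VehicleID}.
{Adjuster, Region} is in BCNF.
In {AgentID, CoverageType, Premium, Region, VehicleID}, {CoverageType} is not a superkey ({CoverageType}⁺ restricted to this set is {CoverageType, Region}), so split on CoverageType → Region into {CoverageType, Region} and {AgentID, CoverageType, Premium, VehicleID}.
{CoverageType, Region} is in BCNF.
{AgentID, CoverageType, Premium, VehicleID} is in BCNF.

{Adjuster, Region}; {AgentID, CoverageType, Premium, VehicleID}; {CoverageType, Region}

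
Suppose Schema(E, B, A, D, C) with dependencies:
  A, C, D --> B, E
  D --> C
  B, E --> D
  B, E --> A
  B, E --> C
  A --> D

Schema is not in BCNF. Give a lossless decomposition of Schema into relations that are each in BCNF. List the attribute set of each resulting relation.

Candidate keys of the original relation: {A}, {B, E}.
In {A, B, C, D, E}, {D} is not a superkey ({D}⁺ restricted to this set is {C, D}), so split on D --> C into {C, D} and {A, B, D, E}.
{C, D} has no BCNF violation.
{A, B, D, E} has no BCNF violation.

{A, B, D, E}; {C, D}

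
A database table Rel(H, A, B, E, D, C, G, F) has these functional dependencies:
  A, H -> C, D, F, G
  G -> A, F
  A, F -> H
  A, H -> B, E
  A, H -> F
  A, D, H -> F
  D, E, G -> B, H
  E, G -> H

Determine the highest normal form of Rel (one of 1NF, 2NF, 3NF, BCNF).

BCNF

Candidate keys: {A, F}, {A, H}, {G}. Prime attributes: {A, F, G, H}.
Each dependency's left side is a superkey — BCNF holds.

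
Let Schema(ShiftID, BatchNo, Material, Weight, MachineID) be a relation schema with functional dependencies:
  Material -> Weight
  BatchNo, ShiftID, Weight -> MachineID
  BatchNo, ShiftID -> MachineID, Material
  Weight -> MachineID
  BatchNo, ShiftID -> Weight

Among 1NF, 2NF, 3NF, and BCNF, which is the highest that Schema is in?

Candidate key: {BatchNo, ShiftID}. Prime attributes: {BatchNo, ShiftID}.
For Material -> Weight we have {Material}⁺ = {MachineID, Material, Weight}; {Material} is not a superkey, so BCNF fails.
Material -> Weight determines the non-prime attribute {Weight} from a non-superkey — 3NF is violated.
No proper subset of a key has a non-prime attribute in its closure, so there is no partial dependency; 2NF holds.

2NF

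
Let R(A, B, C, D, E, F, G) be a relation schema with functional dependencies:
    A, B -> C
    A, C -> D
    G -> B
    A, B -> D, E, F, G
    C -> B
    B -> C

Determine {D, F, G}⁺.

Start with {D, F, G}.
G -> B applies; add {B} → now {B, D, F, G}.
B -> C applies; add {C} → now {B, C, D, F, G}.
No further FD applies.

{B, C, D, F, G}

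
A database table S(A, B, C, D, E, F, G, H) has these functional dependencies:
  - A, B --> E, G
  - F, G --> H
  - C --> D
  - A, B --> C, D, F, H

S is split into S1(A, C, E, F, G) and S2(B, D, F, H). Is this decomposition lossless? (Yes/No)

No

S1 ∩ S2 = {F}; its closure under F is {F}.
The closure covers neither S1 nor S2 entirely; the join is not lossless.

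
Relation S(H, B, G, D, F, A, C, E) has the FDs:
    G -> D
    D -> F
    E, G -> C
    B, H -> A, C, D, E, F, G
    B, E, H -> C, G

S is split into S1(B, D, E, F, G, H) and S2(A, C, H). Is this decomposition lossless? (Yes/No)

The shared attributes are {H} and {H}⁺ = {H}.
S1 ⊄ {H} and S2 ⊄ {H}, so the split is lossy.

No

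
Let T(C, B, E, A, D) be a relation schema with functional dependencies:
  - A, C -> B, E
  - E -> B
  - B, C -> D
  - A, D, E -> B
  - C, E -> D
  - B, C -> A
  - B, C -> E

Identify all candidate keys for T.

No FD produces {C}, so it must be in every candidate key.
{A, C}⁺ = {A, B, C, D, E}, which is every attribute, so {A, C} is a candidate key.
{B, C}⁺ = {A, B, C, D, E}, which is every attribute, so {B, C} is a candidate key.
{C, E}⁺ = {A, B, C, D, E}, which is every attribute, so {C, E} is a candidate key.
Any other superkey properly contains one of these, so there are no further candidate keys.

{A, C}, {B, C}, {C, E}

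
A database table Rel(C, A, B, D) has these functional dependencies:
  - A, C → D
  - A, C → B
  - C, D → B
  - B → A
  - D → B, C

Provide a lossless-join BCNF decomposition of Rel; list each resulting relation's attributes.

Candidate keys of the original relation: {A, C}, {B, C}, {D}.
Within {A, B, C, D}: {B}⁺ ∩ {A, B, C, D} = {A, B}, not the whole set, so B → A violates BCNF; decompose into {A, B} and {B, C, D}.
{A, B}: every determinant is a superkey — BCNF.
{B, C, D}: every determinant is a superkey — BCNF.

{A, B}; {B, C, D}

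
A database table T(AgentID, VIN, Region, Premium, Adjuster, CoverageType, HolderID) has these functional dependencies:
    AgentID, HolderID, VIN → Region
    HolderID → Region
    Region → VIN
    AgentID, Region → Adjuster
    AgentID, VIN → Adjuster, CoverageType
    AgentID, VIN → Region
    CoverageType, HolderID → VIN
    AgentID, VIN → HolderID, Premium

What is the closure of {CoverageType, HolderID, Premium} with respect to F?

Start with {CoverageType, HolderID, Premium}.
HolderID → Region applies; add {Region} → now {CoverageType, HolderID, Premium, Region}.
Region → VIN applies; add {VIN} → now {CoverageType, HolderID, Premium, Region, VIN}.
No further FD applies.

{CoverageType, HolderID, Premium, Region, VIN}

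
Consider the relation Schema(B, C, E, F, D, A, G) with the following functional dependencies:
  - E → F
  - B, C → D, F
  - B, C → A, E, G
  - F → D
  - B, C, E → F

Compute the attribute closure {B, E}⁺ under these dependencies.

{B, D, E, F}

Start with {B, E}.
E → F applies; add {F} → now {B, E, F}.
F → D applies; add {D} → now {B, D, E, F}.
No further FD applies.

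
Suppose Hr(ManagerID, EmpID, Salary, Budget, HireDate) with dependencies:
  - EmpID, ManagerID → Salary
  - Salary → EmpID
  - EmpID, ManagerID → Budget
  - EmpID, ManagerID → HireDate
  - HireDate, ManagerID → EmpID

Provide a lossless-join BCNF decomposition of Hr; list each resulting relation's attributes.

{Budget, HireDate, ManagerID, Salary}; {EmpID, Salary}

Candidate keys of the original relation: {EmpID, ManagerID}, {HireDate, ManagerID}, {ManagerID, Salary}.
In {Budget, EmpID, HireDate, ManagerID, Salary}, {Salary} is not a superkey ({Salary}⁺ restricted to this set is {EmpID, Salary}), so split on Salary → EmpID into {EmpID, Salary} and {Budget, HireDate, ManagerID, Salary}.
{EmpID, Salary} has no BCNF violation.
{Budget, HireDate, ManagerID, Salary} has no BCNF violation.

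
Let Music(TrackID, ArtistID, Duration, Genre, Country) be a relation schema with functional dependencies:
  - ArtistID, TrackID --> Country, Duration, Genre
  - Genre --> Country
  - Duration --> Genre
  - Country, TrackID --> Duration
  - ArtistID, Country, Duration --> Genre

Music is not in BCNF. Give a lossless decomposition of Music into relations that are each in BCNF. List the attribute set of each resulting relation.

{ArtistID, Duration, TrackID}; {Country, Genre}; {Duration, Genre}

Candidate key of the original relation: {ArtistID, TrackID}.
Within {ArtistID, Country, Duration, Genre, TrackID}: {Genre}⁺ ∩ {ArtistID, Country, Duration, Genre, TrackID} = {Country, Genre}, not the whole set, so Genre --> Country violates BCNF; decompose into {Country, Genre} and {ArtistID, Duration, Genre, TrackID}.
{Country, Genre} has no BCNF violation.
Within {ArtistID, Duration, Genre, TrackID}: {Duration}⁺ ∩ {ArtistID, Duration, Genre, TrackID} = {Duration, Genre}, not the whole set, so Duration --> Genre violates BCNF; decompose into {Duration, Genre} and {ArtistID, Duration, TrackID}.
{Duration, Genre} has no BCNF violation.
{ArtistID, Duration, TrackID} has no BCNF violation.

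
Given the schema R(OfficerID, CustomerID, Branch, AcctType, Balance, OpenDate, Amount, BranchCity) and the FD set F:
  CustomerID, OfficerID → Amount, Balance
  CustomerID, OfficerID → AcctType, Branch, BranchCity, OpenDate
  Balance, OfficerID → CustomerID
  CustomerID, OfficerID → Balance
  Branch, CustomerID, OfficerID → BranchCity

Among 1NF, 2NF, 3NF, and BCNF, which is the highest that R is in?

Candidate keys: {Balance, OfficerID}, {CustomerID, OfficerID}. Prime attributes: {Balance, CustomerID, OfficerID}.
Every FD has a superkey on the left, so the relation is in BCNF.

BCNF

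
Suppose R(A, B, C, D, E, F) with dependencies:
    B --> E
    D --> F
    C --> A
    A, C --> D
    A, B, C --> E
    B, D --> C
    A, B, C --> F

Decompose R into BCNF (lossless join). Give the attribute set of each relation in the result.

Candidate keys of the original relation: {B, C}, {B, D}.
In {A, B, C, D, E, F}, {B} is not a superkey ({B}⁺ restricted to this set is {B, E}), so split on B --> E into {B, E} and {A, B, C, D, F}.
{B, E} has no BCNF violation.
In {A, B, C, D, F}, {D} is not a superkey ({D}⁺ restricted to this set is {D, F}), so split on D --> F into {D, F} and {A, B, C, D}.
{D, F} has no BCNF violation.
In {A, B, C, D}, {C} is not a superkey ({C}⁺ restricted to this set is {A, C, D}), so split on C --> A, D into {A, C, D} and {B, C}.
{A, C, D} has no BCNF violation.
{B, C} has no BCNF violation.

{A, C, D}; {B, C}; {B, E}; {D, F}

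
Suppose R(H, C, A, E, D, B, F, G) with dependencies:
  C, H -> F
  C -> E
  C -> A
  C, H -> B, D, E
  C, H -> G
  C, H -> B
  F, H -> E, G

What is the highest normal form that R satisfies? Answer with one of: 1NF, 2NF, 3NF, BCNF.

Candidate key: {C, H}. Prime attributes: {C, H}.
For C -> E we have {C}⁺ = {A, C, E}; {C} is not a superkey, so BCNF fails.
Because {E} is non-prime and the left side of C -> E is not a superkey, the relation is not in 3NF.
{C} is a proper subset of the key {C, H}, and {C}⁺ contains the non-prime attributes {A, E} — a partial dependency, so 2NF is violated.

1NF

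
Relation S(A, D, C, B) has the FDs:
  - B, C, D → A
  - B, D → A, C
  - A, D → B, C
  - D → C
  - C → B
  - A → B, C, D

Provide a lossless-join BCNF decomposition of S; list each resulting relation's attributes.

{A, C, D}; {B, C}

Candidate keys of the original relation: {A}, {D}.
In {A, B, C, D}, {C} is not a superkey ({C}⁺ restricted to this set is {B, C}), so split on C → B into {B, C} and {A, C, D}.
{B, C} has no BCNF violation.
{A, C, D} has no BCNF violation.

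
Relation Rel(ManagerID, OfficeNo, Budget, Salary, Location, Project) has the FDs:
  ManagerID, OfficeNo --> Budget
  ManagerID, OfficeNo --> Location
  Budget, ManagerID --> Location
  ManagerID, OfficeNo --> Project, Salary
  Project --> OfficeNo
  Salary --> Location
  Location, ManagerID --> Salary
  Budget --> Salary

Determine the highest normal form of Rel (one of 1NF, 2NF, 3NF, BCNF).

Candidate keys: {ManagerID, OfficeNo}, {ManagerID, Project}. Prime attributes: {ManagerID, OfficeNo, Project}.
Budget, ManagerID --> Location breaks BCNF: {Budget, ManagerID}⁺ = {Budget, Location, ManagerID, Salary}, so {Budget, ManagerID} is not a superkey.
Because {Location} is non-prime and the left side of Budget, ManagerID --> Location is not a superkey, the relation is not in 3NF.
No non-prime attribute depends on a proper subset of any candidate key, so 2NF holds.

2NF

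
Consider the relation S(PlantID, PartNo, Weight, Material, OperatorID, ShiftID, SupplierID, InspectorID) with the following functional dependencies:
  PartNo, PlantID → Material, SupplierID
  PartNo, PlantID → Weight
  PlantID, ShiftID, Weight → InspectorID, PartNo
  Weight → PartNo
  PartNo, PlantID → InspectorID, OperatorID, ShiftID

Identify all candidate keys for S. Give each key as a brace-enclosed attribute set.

{PartNo, PlantID}, {PlantID, Weight}

{PlantID} never appears on the right of any FD, so every key must include it.
{PartNo, PlantID} is a candidate key since {PartNo, PlantID}⁺ = {InspectorID, Material, OperatorID, PartNo, PlantID, ShiftID, SupplierID, Weight} covers every attribute.
{PlantID, Weight} is a candidate key since {PlantID, Weight}⁺ = {InspectorID, Material, OperatorID, PartNo, PlantID, ShiftID, SupplierID, Weight} covers every attribute.
Any other superkey properly contains one of these, so there are no further candidate keys.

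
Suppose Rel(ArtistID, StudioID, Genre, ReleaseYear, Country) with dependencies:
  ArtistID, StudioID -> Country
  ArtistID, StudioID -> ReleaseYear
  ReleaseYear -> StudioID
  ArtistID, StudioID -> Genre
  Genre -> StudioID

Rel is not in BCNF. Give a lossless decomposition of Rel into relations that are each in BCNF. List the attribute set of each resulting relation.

{ArtistID, Country, Genre, ReleaseYear}; {ReleaseYear, StudioID}

Candidate keys of the original relation: {ArtistID, Genre}, {ArtistID, ReleaseYear}, {ArtistID, StudioID}.
{ArtistID, Country, Genre, ReleaseYear, StudioID}: {ReleaseYear} determines {ReleaseYear, StudioID} here but is not a superkey — split on ReleaseYear -> StudioID, giving {ReleaseYear, StudioID} and {ArtistID, Country, Genre, ReleaseYear}.
{ReleaseYear, StudioID} is in BCNF.
{ArtistID, Country, Genre, ReleaseYear} is in BCNF.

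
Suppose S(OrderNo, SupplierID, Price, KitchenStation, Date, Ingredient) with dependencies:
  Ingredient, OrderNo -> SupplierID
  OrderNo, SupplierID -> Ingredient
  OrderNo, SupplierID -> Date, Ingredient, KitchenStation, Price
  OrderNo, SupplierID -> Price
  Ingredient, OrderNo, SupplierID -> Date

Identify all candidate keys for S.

Attributes never on any right-hand side: {OrderNo} — every candidate key must contain it.
Closure of {Ingredient, OrderNo} is {Date, Ingredient, KitchenStation, OrderNo, Price, SupplierID}, the whole schema; {Ingredient, OrderNo} is a candidate key.
Closure of {OrderNo, SupplierID} is {Date, Ingredient, KitchenStation, OrderNo, Price, SupplierID}, the whole schema; {OrderNo, SupplierID} is a candidate key.
No proper subset of any of these is a key, and no other minimal superkey exists.

{Ingredient, OrderNo}, {OrderNo, SupplierID}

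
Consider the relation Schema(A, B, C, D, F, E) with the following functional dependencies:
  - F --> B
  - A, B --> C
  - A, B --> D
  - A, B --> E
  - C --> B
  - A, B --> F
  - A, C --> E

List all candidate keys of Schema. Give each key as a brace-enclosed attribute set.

{A} never appears on the right of any FD, so every key must include it.
Closure of {A, B} is {A, B, C, D, E, F}, the whole schema; {A, B} is a candidate key.
Closure of {A, C} is {A, B, C, D, E, F}, the whole schema; {A, C} is a candidate key.
Closure of {A, F} is {A, B, C, D, E, F}, the whole schema; {A, F} is a candidate key.
These are minimal and exhaustive — every other superkey contains one of them.

{A, B}, {A, C}, {A, F}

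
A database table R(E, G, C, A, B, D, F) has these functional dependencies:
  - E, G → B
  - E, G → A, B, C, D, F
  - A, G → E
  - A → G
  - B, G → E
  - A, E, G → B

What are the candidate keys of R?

{A}, {B, G}, {E, G}

{A} is a candidate key since {A}⁺ = {A, B, C, D, E, F, G} covers every attribute.
{B, G} is a candidate key since {B, G}⁺ = {A, B, C, D, E, F, G} covers every attribute.
{E, G} is a candidate key since {E, G}⁺ = {A, B, C, D, E, F, G} covers every attribute.
Any other superkey properly contains one of these, so there are no further candidate keys.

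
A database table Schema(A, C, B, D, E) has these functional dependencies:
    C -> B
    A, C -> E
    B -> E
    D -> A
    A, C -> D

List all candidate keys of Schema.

{A, C}, {C, D}

Attributes never on any right-hand side: {C} — every candidate key must contain it.
{A, C}⁺ = {A, B, C, D, E}, which is every attribute, so {A, C} is a candidate key.
{C, D}⁺ = {A, B, C, D, E}, which is every attribute, so {C, D} is a candidate key.
These are minimal and exhaustive — every other superkey contains one of them.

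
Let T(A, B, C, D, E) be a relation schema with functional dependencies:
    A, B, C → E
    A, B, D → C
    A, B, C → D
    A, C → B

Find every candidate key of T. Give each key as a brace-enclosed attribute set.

{A, B, D}, {A, C}

No FD produces {A}, so it must be in every candidate key.
{A, C}⁺ = {A, B, C, D, E}, which is every attribute, so {A, C} is a candidate key.
{A, B, D}⁺ = {A, B, C, D, E}, which is every attribute, so {A, B, D} is a candidate key.
No proper subset of any of these is a key, and no other minimal superkey exists.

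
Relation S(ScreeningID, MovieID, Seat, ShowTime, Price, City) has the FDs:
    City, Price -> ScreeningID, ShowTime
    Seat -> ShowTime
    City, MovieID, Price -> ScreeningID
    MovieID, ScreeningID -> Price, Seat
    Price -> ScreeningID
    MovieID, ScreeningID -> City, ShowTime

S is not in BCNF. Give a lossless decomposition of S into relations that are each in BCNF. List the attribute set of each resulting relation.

Candidate keys of the original relation: {MovieID, Price}, {MovieID, ScreeningID}.
{City, MovieID, Price, ScreeningID, Seat, ShowTime}: {City, Price} determines {City, Price, ScreeningID, ShowTime} here but is not a superkey — split on City, Price -> ScreeningID, ShowTime, giving {City, Price, ScreeningID, ShowTime} and {City, MovieID, Price, Seat}.
{City, Price, ScreeningID, ShowTime}: {Price} determines {Price, ScreeningID} here but is not a superkey — split on Price -> ScreeningID, giving {Price, ScreeningID} and {City, Price, ShowTime}.
{Price, ScreeningID} has no BCNF violation.
{City, Price, ShowTime} has no BCNF violation.
{City, MovieID, Price, Seat} has no BCNF violation.

{City, MovieID, Price, Seat}; {City, Price, ShowTime}; {Price, ScreeningID}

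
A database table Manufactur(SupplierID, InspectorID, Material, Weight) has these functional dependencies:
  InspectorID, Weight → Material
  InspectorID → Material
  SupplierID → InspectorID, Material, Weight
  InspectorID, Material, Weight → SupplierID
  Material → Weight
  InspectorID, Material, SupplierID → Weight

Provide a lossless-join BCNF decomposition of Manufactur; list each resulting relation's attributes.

Candidate keys of the original relation: {InspectorID}, {SupplierID}.
Within {InspectorID, Material, SupplierID, Weight}: {Material}⁺ ∩ {InspectorID, Material, SupplierID, Weight} = {Material, Weight}, not the whole set, so Material → Weight violates BCNF; decompose into {Material, Weight} and {InspectorID, Material, SupplierID}.
{Material, Weight} is in BCNF.
{InspectorID, Material, SupplierID} is in BCNF.

{InspectorID, Material, SupplierID}; {Material, Weight}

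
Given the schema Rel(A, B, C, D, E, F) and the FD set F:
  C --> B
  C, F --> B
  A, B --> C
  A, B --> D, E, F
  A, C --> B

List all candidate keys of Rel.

No FD produces {A}, so it must be in every candidate key.
{A, B}⁺ = {A, B, C, D, E, F}, which is every attribute, so {A, B} is a candidate key.
{A, C}⁺ = {A, B, C, D, E, F}, which is every attribute, so {A, C} is a candidate key.
Any other superkey properly contains one of these, so there are no further candidate keys.

{A, B}, {A, C}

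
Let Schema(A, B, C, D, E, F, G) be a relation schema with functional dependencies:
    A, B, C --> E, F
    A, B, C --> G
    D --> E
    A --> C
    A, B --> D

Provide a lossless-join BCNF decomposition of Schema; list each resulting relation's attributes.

{A, B, D, F, G}; {A, C}; {D, E}

Candidate key of the original relation: {A, B}.
In {A, B, C, D, E, F, G}, {D} is not a superkey ({D}⁺ restricted to this set is {D, E}), so split on D --> E into {D, E} and {A, B, C, D, F, G}.
{D, E} is in BCNF.
In {A, B, C, D, F, G}, {A} is not a superkey ({A}⁺ restricted to this set is {A, C}), so split on A --> C into {A, C} and {A, B, D, F, G}.
{A, C} is in BCNF.
{A, B, D, F, G} is in BCNF.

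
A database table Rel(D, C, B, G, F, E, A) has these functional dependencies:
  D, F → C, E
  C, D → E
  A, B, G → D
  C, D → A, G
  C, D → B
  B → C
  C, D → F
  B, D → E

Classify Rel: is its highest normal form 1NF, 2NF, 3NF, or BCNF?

Candidate keys: {A, B, G}, {B, D}, {C, D}, {D, F}. Prime attributes: {A, B, C, D, F, G}.
For B → C we have {B}⁺ = {B, C}; {B} is not a superkey, so BCNF fails.
But every attribute on its right side ({C}) is prime, and the same holds for every other non-superkey FD, so 3NF still holds.

3NF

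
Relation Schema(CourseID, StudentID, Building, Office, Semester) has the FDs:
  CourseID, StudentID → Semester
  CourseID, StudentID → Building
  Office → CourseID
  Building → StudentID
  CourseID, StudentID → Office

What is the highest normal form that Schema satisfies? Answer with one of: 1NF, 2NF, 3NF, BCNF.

3NF

Candidate keys: {Building, CourseID}, {Building, Office}, {CourseID, StudentID}, {Office, StudentID}. Prime attributes: {Building, CourseID, Office, StudentID}.
Office → CourseID breaks BCNF: {Office}⁺ = {CourseID, Office}, so {Office} is not a superkey.
Since {CourseID} ⊆ prime attributes and every other non-superkey FD also has a prime right side, the schema is in 3NF.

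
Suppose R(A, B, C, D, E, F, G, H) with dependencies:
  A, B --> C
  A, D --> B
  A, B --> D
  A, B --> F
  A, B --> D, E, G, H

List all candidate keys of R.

{A, B}, {A, D}

Attributes never on any right-hand side: {A} — every candidate key must contain it.
{A, B}⁺ = {A, B, C, D, E, F, G, H}, which is every attribute, so {A, B} is a candidate key.
{A, D}⁺ = {A, B, C, D, E, F, G, H}, which is every attribute, so {A, D} is a candidate key.
These are minimal and exhaustive — every other superkey contains one of them.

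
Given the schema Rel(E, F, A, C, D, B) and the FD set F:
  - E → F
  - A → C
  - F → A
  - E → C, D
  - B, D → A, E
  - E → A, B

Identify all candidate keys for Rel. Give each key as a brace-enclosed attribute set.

{B, D}, {E}

{E} is a candidate key since {E}⁺ = {A, B, C, D, E, F} covers every attribute.
{B, D} is a candidate key since {B, D}⁺ = {A, B, C, D, E, F} covers every attribute.
These are minimal and exhaustive — every other superkey contains one of them.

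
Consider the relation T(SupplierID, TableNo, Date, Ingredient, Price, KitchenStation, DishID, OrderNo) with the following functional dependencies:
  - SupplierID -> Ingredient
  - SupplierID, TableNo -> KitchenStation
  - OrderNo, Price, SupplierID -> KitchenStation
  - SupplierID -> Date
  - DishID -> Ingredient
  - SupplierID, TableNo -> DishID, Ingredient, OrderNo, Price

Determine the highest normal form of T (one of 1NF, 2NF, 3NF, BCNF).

Candidate key: {SupplierID, TableNo}. Prime attributes: {SupplierID, TableNo}.
For SupplierID -> Ingredient we have {SupplierID}⁺ = {Date, Ingredient, SupplierID}; {SupplierID} is not a superkey, so BCNF fails.
SupplierID -> Ingredient determines the non-prime attribute {Ingredient} from a non-superkey — 3NF is violated.
Since {SupplierID} ⊂ {SupplierID, TableNo} and {SupplierID}⁺ ⊇ {Date, Ingredient} with {Date, Ingredient} non-prime, there is a partial dependency; 2NF fails.

1NF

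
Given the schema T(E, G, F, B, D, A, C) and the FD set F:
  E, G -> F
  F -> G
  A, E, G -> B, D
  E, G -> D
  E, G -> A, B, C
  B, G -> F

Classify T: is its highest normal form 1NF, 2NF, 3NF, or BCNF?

3NF

Candidate keys: {E, F}, {E, G}. Prime attributes: {E, F, G}.
F -> G: {F}⁺ = {F, G}, which is not all of the attributes, so the left side is not a superkey — BCNF is violated.
But every attribute on its right side ({G}) is prime, and the same holds for every other non-superkey FD, so 3NF still holds.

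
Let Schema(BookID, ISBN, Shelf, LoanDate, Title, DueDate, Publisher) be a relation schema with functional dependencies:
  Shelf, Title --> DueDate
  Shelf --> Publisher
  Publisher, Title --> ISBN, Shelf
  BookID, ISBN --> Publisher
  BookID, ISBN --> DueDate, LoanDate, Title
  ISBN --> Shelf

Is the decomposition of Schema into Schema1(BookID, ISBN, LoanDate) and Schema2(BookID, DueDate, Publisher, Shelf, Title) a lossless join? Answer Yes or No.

No

Schema1 ∩ Schema2 = {BookID}; its closure under F is {BookID}.
Schema1 ⊄ {BookID} and Schema2 ⊄ {BookID}, so the split is lossy.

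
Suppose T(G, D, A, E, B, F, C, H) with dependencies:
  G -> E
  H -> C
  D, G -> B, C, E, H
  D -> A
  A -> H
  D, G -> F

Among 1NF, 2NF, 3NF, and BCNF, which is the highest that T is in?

1NF

Candidate key: {D, G}. Prime attributes: {D, G}.
For G -> E we have {G}⁺ = {E, G}; {G} is not a superkey, so BCNF fails.
G -> E has non-prime {E} on the right and a non-superkey on the left, so 3NF fails.
Since {D} ⊂ {D, G} and {D}⁺ ⊇ {A, C, H} with {A, C, H} non-prime, there is a partial dependency; 2NF fails.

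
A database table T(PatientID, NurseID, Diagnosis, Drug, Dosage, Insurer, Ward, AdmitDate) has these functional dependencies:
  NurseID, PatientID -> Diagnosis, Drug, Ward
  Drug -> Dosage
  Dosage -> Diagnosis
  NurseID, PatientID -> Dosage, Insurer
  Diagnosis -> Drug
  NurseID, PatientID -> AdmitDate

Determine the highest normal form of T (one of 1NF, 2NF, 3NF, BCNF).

Candidate key: {NurseID, PatientID}. Prime attributes: {NurseID, PatientID}.
For Drug -> Dosage we have {Drug}⁺ = {Diagnosis, Dosage, Drug}; {Drug} is not a superkey, so BCNF fails.
Because {Dosage} is non-prime and the left side of Drug -> Dosage is not a superkey, the relation is not in 3NF.
No non-prime attribute depends on a proper subset of any candidate key, so 2NF holds.

2NF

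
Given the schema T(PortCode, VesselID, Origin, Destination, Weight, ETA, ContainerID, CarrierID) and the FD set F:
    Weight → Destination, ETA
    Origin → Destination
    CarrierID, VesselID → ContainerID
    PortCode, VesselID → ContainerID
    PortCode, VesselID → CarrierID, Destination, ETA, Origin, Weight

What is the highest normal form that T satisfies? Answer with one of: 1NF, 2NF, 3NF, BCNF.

Candidate key: {PortCode, VesselID}. Prime attributes: {PortCode, VesselID}.
For Weight → Destination, ETA we have {Weight}⁺ = {Destination, ETA, Weight}; {Weight} is not a superkey, so BCNF fails.
Weight → Destination, ETA has non-prime {Destination, ETA} on the right and a non-superkey on the left, so 3NF fails.
No proper subset of a key has a non-prime attribute in its closure, so there is no partial dependency; 2NF holds.

2NF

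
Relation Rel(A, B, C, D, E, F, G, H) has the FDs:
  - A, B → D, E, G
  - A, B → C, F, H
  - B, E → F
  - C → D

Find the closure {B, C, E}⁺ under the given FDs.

Start with {B, C, E}.
B, E → F applies; add {F} → now {B, C, E, F}.
C → D applies; add {D} → now {B, C, D, E, F}.
No further FD applies.

{B, C, D, E, F}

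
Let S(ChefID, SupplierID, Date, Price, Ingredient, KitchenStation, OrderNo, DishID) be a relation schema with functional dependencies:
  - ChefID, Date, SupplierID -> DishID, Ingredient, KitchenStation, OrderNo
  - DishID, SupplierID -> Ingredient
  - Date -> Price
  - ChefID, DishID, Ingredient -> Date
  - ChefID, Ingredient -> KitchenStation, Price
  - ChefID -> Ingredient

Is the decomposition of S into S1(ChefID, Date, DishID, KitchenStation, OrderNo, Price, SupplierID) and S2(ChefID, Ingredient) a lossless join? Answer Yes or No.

Yes

Common attributes: {ChefID}; their closure is {ChefID, Ingredient, KitchenStation, Price}.
S2 is contained in that closure, so S1 ∩ S2 -> S2 holds and the join is lossless.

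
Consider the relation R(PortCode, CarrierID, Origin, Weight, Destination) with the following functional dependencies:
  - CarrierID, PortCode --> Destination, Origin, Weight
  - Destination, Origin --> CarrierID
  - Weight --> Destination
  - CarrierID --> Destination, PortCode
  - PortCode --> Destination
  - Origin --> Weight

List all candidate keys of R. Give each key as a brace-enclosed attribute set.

{CarrierID}, {Origin}

{CarrierID} is a candidate key since {CarrierID}⁺ = {CarrierID, Destination, Origin, PortCode, Weight} covers every attribute.
{Origin} is a candidate key since {Origin}⁺ = {CarrierID, Destination, Origin, PortCode, Weight} covers every attribute.
These are minimal and exhaustive — every other superkey contains one of them.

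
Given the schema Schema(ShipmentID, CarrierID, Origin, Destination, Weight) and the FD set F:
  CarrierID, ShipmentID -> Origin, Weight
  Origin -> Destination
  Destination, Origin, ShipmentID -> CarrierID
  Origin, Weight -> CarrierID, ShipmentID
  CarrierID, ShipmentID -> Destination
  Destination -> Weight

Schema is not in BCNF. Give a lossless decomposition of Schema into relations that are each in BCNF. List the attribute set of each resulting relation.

{CarrierID, Destination, Origin, ShipmentID}; {Destination, Weight}

Candidate keys of the original relation: {CarrierID, ShipmentID}, {Origin}.
In {CarrierID, Destination, Origin, ShipmentID, Weight}, {Destination} is not a superkey ({Destination}⁺ restricted to this set is {Destination, Weight}), so split on Destination -> Weight into {Destination, Weight} and {CarrierID, Destination, Origin, ShipmentID}.
{Destination, Weight}: every determinant is a superkey — BCNF.
{CarrierID, Destination, Origin, ShipmentID}: every determinant is a superkey — BCNF.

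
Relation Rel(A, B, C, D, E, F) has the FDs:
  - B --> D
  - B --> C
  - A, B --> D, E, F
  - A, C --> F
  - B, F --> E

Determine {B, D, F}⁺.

{B, C, D, E, F}

Start with {B, D, F}.
B --> C applies; add {C} → now {B, C, D, F}.
B, F --> E applies; add {E} → now {B, C, D, E, F}.
No further FD applies.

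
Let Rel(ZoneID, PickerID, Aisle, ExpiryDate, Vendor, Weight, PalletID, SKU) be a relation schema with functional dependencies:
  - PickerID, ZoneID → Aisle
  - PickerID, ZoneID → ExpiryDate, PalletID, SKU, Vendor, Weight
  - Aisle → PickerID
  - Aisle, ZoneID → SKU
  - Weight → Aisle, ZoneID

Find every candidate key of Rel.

{Weight}⁺ = {Aisle, ExpiryDate, PalletID, PickerID, SKU, Vendor, Weight, ZoneID}, which is every attribute, so {Weight} is a candidate key.
{Aisle, ZoneID}⁺ = {Aisle, ExpiryDate, PalletID, PickerID, SKU, Vendor, Weight, ZoneID}, which is every attribute, so {Aisle, ZoneID} is a candidate key.
{PickerID, ZoneID}⁺ = {Aisle, ExpiryDate, PalletID, PickerID, SKU, Vendor, Weight, ZoneID}, which is every attribute, so {PickerID, ZoneID} is a candidate key.
No proper subset of any of these is a key, and no other minimal superkey exists.

{Aisle, ZoneID}, {PickerID, ZoneID}, {Weight}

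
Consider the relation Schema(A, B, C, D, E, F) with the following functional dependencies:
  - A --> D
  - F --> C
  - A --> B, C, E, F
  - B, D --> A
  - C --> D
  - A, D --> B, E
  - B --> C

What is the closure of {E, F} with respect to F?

{C, D, E, F}

Start with {E, F}.
F --> C applies; add {C} → now {C, E, F}.
C --> D applies; add {D} → now {C, D, E, F}.
No further FD applies.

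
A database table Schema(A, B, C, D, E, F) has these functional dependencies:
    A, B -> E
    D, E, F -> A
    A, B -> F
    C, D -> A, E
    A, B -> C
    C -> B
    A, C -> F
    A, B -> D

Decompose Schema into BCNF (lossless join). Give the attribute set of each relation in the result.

Candidate keys of the original relation: {A, B}, {A, C}, {B, D, E, F}, {C, D}.
In {A, B, C, D, E, F}, {D, E, F} is not a superkey ({D, E, F}⁺ restricted to this set is {A, D, E, F}), so split on D, E, F -> A into {A, D, E, F} and {B, C, D, E, F}.
{A, D, E, F} has no BCNF violation.
In {B, C, D, E, F}, {C} is not a superkey ({C}⁺ restricted to this set is {B, C}), so split on C -> B into {B, C} and {C, D, E, F}.
{B, C} has no BCNF violation.
{C, D, E, F} has no BCNF violation.

{A, D, E, F}; {B, C}; {C, D, E, F}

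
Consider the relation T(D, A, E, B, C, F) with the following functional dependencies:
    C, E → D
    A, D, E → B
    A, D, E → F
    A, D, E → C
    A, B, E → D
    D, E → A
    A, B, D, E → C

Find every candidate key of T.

{A, B, E}, {C, E}, {D, E}

No FD produces {E}, so it must be in every candidate key.
{C, E}⁺ = {A, B, C, D, E, F}, which is every attribute, so {C, E} is a candidate key.
{D, E}⁺ = {A, B, C, D, E, F}, which is every attribute, so {D, E} is a candidate key.
{A, B, E}⁺ = {A, B, C, D, E, F}, which is every attribute, so {A, B, E} is a candidate key.
Any other superkey properly contains one of these, so there are no further candidate keys.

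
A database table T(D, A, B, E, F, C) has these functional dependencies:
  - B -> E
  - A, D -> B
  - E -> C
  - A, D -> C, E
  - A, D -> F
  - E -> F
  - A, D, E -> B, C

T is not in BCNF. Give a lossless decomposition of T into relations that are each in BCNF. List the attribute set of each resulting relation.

{A, B, D}; {B, E}; {C, E, F}

Candidate key of the original relation: {A, D}.
In {A, B, C, D, E, F}, {B} is not a superkey ({B}⁺ restricted to this set is {B, C, E, F}), so split on B -> C, E, F into {B, C, E, F} and {A, B, D}.
In {B, C, E, F}, {E} is not a superkey ({E}⁺ restricted to this set is {C, E, F}), so split on E -> C, F into {C, E, F} and {B, E}.
{C, E, F}: every determinant is a superkey — BCNF.
{B, E}: every determinant is a superkey — BCNF.
{A, B, D}: every determinant is a superkey — BCNF.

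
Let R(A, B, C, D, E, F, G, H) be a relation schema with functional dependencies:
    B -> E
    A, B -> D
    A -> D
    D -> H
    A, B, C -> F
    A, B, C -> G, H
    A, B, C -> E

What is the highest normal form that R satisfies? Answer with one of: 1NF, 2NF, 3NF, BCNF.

1NF

Candidate key: {A, B, C}. Prime attributes: {A, B, C}.
B -> E: {B}⁺ = {B, E}, which is not all of the attributes, so the left side is not a superkey — BCNF is violated.
Because {E} is non-prime and the left side of B -> E is not a superkey, the relation is not in 3NF.
The proper key subset {A} of {A, B, C} determines non-prime {D, H}, so the relation is not even in 2NF.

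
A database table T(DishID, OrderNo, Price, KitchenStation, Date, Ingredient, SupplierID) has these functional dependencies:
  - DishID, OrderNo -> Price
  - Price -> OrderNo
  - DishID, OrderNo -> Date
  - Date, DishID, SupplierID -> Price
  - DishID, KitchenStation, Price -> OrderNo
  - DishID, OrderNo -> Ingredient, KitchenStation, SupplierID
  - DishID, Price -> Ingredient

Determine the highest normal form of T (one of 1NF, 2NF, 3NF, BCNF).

3NF

Candidate keys: {Date, DishID, SupplierID}, {DishID, OrderNo}, {DishID, Price}. Prime attributes: {Date, DishID, OrderNo, Price, SupplierID}.
Price -> OrderNo breaks BCNF: {Price}⁺ = {OrderNo, Price}, so {Price} is not a superkey.
Since {OrderNo} ⊆ prime attributes and every other non-superkey FD also has a prime right side, the schema is in 3NF.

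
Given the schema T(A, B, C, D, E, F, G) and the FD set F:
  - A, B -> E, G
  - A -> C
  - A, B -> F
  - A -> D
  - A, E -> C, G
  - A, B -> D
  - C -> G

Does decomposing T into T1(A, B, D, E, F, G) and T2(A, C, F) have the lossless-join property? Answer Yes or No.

Yes

The shared attributes are {A, F} and {A, F}⁺ = {A, C, D, F, G}.
Since T2 ⊆ {A, C, D, F, G}, the intersection is a superkey of T2; the decomposition is lossless.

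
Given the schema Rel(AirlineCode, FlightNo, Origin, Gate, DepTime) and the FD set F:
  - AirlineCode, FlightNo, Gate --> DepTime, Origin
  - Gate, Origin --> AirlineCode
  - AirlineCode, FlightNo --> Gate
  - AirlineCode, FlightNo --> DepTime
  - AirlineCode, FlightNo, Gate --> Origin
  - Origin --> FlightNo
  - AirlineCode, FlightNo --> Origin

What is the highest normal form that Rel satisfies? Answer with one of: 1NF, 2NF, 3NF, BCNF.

3NF

Candidate keys: {AirlineCode, FlightNo}, {AirlineCode, Origin}, {Gate, Origin}. Prime attributes: {AirlineCode, FlightNo, Gate, Origin}.
Origin --> FlightNo: {Origin}⁺ = {FlightNo, Origin}, which is not all of the attributes, so the left side is not a superkey — BCNF is violated.
Its right-hand attributes {FlightNo} are all prime, as are those of every other non-superkey FD — the relation is in 3NF.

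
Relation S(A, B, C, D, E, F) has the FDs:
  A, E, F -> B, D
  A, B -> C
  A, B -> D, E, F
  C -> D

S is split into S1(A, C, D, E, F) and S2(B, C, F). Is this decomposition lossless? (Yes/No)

No

S1 ∩ S2 = {C, F}; its closure under F is {C, D, F}.
S1 ⊄ {C, D, F} and S2 ⊄ {C, D, F}, so the split is lossy.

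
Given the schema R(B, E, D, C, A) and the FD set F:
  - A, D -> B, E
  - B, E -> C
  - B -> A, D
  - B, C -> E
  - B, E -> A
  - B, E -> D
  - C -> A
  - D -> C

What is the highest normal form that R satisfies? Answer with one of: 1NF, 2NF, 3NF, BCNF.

Candidate keys: {B}, {D}. Prime attributes: {B, D}.
C -> A breaks BCNF: {C}⁺ = {A, C}, so {C} is not a superkey.
C -> A determines the non-prime attribute {A} from a non-superkey — 3NF is violated.
All keys have size 1, which rules out partial dependencies — 2NF is satisfied.

2NF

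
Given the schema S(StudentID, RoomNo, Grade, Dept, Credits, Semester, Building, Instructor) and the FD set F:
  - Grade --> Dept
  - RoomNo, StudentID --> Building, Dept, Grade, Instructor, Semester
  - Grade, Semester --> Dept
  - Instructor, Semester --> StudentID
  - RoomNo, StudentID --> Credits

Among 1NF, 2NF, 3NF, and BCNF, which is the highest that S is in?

2NF

Candidate keys: {Instructor, RoomNo, Semester}, {RoomNo, StudentID}. Prime attributes: {Instructor, RoomNo, Semester, StudentID}.
For Grade --> Dept we have {Grade}⁺ = {Dept, Grade}; {Grade} is not a superkey, so BCNF fails.
Grade --> Dept determines the non-prime attribute {Dept} from a non-superkey — 3NF is violated.
No non-prime attribute depends on a proper subset of any candidate key, so 2NF holds.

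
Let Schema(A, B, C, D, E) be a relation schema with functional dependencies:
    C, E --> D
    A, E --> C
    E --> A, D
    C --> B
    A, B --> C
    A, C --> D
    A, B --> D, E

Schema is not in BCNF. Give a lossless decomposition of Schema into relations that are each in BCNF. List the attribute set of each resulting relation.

{A, C, D, E}; {B, C}

Candidate keys of the original relation: {A, B}, {A, C}, {E}.
Within {A, B, C, D, E}: {C}⁺ ∩ {A, B, C, D, E} = {B, C}, not the whole set, so C --> B violates BCNF; decompose into {B, C} and {A, C, D, E}.
{B, C} is in BCNF.
{A, C, D, E} is in BCNF.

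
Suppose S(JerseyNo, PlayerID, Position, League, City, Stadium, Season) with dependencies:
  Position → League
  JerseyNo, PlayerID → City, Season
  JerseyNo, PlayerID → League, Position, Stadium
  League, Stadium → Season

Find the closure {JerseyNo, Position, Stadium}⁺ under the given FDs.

Start with {JerseyNo, Position, Stadium}.
Position → League applies; add {League} → now {JerseyNo, League, Position, Stadium}.
League, Stadium → Season applies; add {Season} → now {JerseyNo, League, Position, Season, Stadium}.
No further FD applies.

{JerseyNo, League, Position, Season, Stadium}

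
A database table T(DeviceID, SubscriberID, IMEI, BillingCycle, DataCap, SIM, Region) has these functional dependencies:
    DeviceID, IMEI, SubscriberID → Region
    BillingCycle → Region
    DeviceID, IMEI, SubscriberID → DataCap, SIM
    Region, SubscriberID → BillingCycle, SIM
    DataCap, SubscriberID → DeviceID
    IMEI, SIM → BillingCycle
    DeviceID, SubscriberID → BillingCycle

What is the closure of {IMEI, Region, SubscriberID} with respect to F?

Start with {IMEI, Region, SubscriberID}.
Region, SubscriberID → BillingCycle, SIM applies; add {BillingCycle, SIM} → now {BillingCycle, IMEI, Region, SIM, SubscriberID}.
No further FD applies.

{BillingCycle, IMEI, Region, SIM, SubscriberID}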